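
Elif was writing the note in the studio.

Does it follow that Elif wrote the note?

no

'was writing' is progressive; for an accomplishment like 'write the note', it doesn't entail completion.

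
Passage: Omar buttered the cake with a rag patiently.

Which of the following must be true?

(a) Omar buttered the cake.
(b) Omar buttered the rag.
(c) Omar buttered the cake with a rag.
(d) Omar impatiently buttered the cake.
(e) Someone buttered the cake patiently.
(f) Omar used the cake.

(a) Entailed — this follows by dropping conjuncts from the buttering event's description.
(b) Not entailed — the rag is the instrument, not what was buttered.
(c) Entailed — this follows by dropping conjuncts from the buttering event's description.
(d) Not entailed — 'impatiently' adds a manner not in (and inconsistent with) the original.
(e) Entailed — this follows by dropping conjuncts from the buttering event's description.
(f) Not entailed — the cake is the patient, not an instrument — Omar used a rag.

(a), (c), (e)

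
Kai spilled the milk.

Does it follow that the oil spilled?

no

Nothing is said about any oil; only the milk is affected.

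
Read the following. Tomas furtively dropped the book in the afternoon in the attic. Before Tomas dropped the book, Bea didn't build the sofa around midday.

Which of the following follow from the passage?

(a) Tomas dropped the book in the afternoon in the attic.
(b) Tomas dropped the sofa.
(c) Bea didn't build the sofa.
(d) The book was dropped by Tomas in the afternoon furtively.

(a) Entailed — every conjunct here is already in the original dropping event.
(b) Not entailed — Tomas dropped the book, not the sofa; the sofa belongs to the building event.
(c) Not entailed — dropping 'around midday' under negation is not valid — the original leaves open that Bea built the sofa some other way.
(d) Entailed — dropping 'in the attic' leaves a sub-description the original still satisfies.

(a), (d)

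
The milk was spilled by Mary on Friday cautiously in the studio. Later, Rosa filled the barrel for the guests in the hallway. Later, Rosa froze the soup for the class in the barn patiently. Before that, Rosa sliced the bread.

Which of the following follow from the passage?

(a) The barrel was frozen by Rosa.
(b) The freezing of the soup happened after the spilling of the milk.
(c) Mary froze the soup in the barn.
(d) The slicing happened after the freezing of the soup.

(b)

(a) Not entailed — Rosa froze the soup, not the barrel; the barrel belongs to the filling event.
(b) Entailed — the narrative places the spilling before the freezing.
(c) Not entailed — the passage has Rosa freezing the soup, not Mary.
(d) Not entailed — the narrative places the slicing before the freezing, not after.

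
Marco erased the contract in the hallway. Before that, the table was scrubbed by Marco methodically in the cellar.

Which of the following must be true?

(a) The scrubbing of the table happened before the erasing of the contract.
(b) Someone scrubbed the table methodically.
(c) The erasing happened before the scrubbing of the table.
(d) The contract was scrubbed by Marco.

(a), (b)

(a) Entailed — the narrative places the scrubbing before the erasing.
(b) Entailed — the original entails any weakening of itself; this just drops 'in the cellar' and generalizes the agent.
(c) Not entailed — the narrative places the scrubbing before the erasing, not after.
(d) Not entailed — Marco scrubbed the table, not the contract; the contract belongs to the erasing event.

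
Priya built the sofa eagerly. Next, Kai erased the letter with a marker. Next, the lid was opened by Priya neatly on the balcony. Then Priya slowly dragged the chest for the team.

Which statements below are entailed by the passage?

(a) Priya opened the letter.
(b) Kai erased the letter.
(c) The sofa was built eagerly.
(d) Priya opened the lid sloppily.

(a) Not entailed — Priya opened the lid, not the letter; the letter belongs to the erasing event.
(b) Entailed — the original entails any weakening of itself; this just drops 'with a marker'.
(c) Entailed — generalizing the agent leaves a sub-description the original still satisfies.
(d) Not entailed — 'sloppily' adds a manner not in (and inconsistent with) the original.

(b), (c)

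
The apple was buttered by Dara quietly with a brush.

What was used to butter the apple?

a brush

'with a brush' marks the instrument of the buttering event.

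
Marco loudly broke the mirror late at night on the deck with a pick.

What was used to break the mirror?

a pick

'with a pick' marks the instrument of the breaking event.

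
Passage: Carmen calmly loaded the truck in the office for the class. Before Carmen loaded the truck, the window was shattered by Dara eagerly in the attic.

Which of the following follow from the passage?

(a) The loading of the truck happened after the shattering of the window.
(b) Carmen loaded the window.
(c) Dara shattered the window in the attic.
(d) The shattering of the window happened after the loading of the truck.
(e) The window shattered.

(a), (c), (e)

(a) Entailed — the narrative places the shattering before the loading.
(b) Not entailed — Carmen loaded the truck, not the window; the window belongs to the shattering event.
(c) Entailed — every conjunct here is already in the original shattering event.
(d) Not entailed — the narrative places the shattering before the loading, not after.
(e) Entailed — 'Dara shattered the window' is causative; it entails the inchoative 'the window shattered'.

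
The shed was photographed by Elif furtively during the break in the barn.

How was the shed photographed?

'furtively' marks the manner of the photographing event.

furtively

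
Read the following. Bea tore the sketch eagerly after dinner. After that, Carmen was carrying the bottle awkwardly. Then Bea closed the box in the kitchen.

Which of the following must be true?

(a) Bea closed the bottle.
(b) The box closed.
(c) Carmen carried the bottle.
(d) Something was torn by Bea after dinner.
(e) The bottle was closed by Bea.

(b), (c), (d)

(a) Not entailed — Bea closed the box, not the bottle; the bottle belongs to the carrying event.
(b) Entailed — 'Bea closed the box' is causative; it entails the inchoative 'the box closed'.
(c) Entailed — 'carry' is an activity; 'was carrying' entails that some carrying happened, so 'carried' holds.
(d) Entailed — dropping 'eagerly' and generalizing the patient leaves a sub-description the original still satisfies.
(e) Not entailed — Bea closed the box, not the bottle; the bottle belongs to the carrying event.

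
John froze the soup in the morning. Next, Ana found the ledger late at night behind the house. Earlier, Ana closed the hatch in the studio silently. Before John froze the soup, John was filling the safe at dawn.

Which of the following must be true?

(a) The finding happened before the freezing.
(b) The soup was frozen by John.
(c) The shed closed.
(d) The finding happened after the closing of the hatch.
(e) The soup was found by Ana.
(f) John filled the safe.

(b), (d)

(a) Not entailed — the narrative places the freezing before the finding, not after.
(b) Entailed — dropping 'in the morning' leaves a sub-description the original still satisfies.
(c) Not entailed — the hatch is what closed, not the shed.
(d) Entailed — the narrative places the closing before the finding.
(e) Not entailed — Ana found the ledger, not the soup; the soup belongs to the freezing event.
(f) Not entailed — 'was filling' is progressive on an accomplishment; it does not entail the completed 'filled'.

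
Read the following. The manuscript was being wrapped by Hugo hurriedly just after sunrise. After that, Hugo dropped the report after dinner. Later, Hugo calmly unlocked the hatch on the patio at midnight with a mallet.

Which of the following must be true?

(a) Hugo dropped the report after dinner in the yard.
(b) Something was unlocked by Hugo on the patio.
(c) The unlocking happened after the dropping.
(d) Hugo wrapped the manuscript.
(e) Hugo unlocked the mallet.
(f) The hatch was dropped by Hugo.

(a) Not entailed — 'in the yard' adds information not in the original event.
(b) Entailed — every conjunct here is already in the original unlocking event.
(c) Entailed — the narrative places the dropping before the unlocking.
(d) Not entailed — 'was wrapping' is progressive on an accomplishment; it does not entail the completed 'wrapped'.
(e) Not entailed — the mallet is the instrument, not what was unlocked.
(f) Not entailed — Hugo dropped the report, not the hatch; the hatch belongs to the unlocking event.

(b), (c)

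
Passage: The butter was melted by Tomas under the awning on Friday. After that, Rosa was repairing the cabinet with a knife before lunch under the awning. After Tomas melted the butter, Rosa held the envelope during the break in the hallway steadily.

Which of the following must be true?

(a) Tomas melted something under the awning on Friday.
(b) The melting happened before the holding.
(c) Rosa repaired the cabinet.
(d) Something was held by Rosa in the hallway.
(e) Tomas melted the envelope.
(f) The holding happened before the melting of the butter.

(a), (b), (d)

(a) Entailed — the original entails any weakening of itself; this just generalizes the patient.
(b) Entailed — the narrative places the melting before the holding.
(c) Not entailed — 'was repairing' is progressive on an accomplishment; it does not entail the completed 'repaired'.
(d) Entailed — this follows by dropping conjuncts from the holding event's description.
(e) Not entailed — Tomas melted the butter, not the envelope; the envelope belongs to the holding event.
(f) Not entailed — the narrative places the melting before the holding, not after.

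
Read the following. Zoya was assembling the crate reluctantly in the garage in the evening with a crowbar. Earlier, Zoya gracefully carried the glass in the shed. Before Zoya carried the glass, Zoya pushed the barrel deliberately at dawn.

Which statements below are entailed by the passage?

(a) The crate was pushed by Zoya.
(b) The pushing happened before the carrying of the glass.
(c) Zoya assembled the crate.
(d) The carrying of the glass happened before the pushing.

(a) Not entailed — Zoya pushed the barrel, not the crate; the crate belongs to the assembling event.
(b) Entailed — the narrative places the pushing before the carrying.
(c) Not entailed — 'was assembling' is progressive on an accomplishment; it does not entail the completed 'assembled'.
(d) Not entailed — the narrative places the pushing before the carrying, not after.

(b)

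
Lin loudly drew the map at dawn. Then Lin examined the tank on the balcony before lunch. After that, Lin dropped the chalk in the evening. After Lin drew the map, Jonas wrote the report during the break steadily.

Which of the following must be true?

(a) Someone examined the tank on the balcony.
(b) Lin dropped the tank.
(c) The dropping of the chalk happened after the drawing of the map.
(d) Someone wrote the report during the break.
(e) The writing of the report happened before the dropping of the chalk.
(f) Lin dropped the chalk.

(a), (c), (d), (f)

(a) Entailed — this follows by dropping conjuncts from the examining event's description.
(b) Not entailed — Lin dropped the chalk, not the tank; the tank belongs to the examining event.
(c) Entailed — the narrative places the drawing before the dropping.
(d) Entailed — dropping 'steadily' and generalizing the agent leaves a sub-description the original still satisfies.
(e) Not entailed — the narrative doesn't order the writing relative to the dropping.
(f) Entailed — dropping 'in the evening' leaves a sub-description the original still satisfies.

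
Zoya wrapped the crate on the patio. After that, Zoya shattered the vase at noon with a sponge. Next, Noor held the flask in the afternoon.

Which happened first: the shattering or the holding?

the shattering

The connectives place the shattering before the holding.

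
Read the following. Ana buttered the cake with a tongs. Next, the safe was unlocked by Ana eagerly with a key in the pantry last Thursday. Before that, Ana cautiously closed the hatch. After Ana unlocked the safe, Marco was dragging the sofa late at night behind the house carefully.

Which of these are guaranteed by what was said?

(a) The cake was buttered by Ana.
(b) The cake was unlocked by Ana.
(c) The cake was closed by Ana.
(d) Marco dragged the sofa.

(a) Entailed — dropping 'with a tongs' leaves a sub-description the original still satisfies.
(b) Not entailed — Ana unlocked the safe, not the cake; the cake belongs to the buttering event.
(c) Not entailed — Ana closed the hatch, not the cake; the cake belongs to the buttering event.
(d) Entailed — 'drag' is an activity; 'was dragging' entails that some dragging happened, so 'dragged' holds.

(a), (d)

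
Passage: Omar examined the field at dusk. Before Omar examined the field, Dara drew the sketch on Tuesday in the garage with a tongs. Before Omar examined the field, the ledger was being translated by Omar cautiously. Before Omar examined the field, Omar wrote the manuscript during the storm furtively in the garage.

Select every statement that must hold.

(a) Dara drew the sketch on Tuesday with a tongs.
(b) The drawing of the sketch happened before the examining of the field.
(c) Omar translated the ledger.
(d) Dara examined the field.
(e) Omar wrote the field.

(a) Entailed — this follows by dropping conjuncts from the drawing event's description.
(b) Entailed — the narrative places the drawing before the examining.
(c) Not entailed — 'was translating' is progressive on an accomplishment; it does not entail the completed 'translated'.
(d) Not entailed — the passage has Omar examining the field, not Dara.
(e) Not entailed — Omar wrote the manuscript, not the field; the field belongs to the examining event.

(a), (b)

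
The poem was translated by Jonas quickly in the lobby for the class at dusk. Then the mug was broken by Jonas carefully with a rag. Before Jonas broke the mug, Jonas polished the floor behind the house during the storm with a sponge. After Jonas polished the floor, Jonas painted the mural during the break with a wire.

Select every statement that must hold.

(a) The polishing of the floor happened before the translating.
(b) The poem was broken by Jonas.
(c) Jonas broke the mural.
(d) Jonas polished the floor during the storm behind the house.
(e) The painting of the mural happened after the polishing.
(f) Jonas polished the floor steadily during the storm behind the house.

(d), (e)

(a) Not entailed — the narrative doesn't order the polishing relative to the translating.
(b) Not entailed — Jonas broke the mug, not the poem; the poem belongs to the translating event.
(c) Not entailed — Jonas broke the mug, not the mural; the mural belongs to the painting event.
(d) Entailed — this follows by dropping conjuncts from the polishing event's description.
(e) Entailed — the narrative places the polishing before the painting.
(f) Not entailed — 'steadily' adds information not in the original event.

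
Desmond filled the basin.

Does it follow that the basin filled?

'Desmond filled the basin' is the causative; it entails the inchoative 'the basin filled'.

yes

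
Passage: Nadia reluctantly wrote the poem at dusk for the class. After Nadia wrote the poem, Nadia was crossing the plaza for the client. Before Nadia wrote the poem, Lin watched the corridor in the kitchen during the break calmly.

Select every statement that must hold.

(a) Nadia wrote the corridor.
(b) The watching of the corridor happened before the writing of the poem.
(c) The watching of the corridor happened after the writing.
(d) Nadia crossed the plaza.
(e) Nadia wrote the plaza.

(a) Not entailed — Nadia wrote the poem, not the corridor; the corridor belongs to the watching event.
(b) Entailed — the narrative places the watching before the writing.
(c) Not entailed — the narrative places the watching before the writing, not after.
(d) Not entailed — 'was crossing' is progressive on an accomplishment; it does not entail the completed 'crossed'.
(e) Not entailed — Nadia wrote the poem, not the plaza; the plaza belongs to the crossing event.

(b)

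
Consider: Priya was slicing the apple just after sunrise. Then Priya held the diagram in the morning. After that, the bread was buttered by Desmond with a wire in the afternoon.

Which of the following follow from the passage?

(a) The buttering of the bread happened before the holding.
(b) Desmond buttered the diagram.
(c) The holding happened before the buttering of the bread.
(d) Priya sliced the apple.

(a) Not entailed — the narrative places the holding before the buttering, not after.
(b) Not entailed — Desmond buttered the bread, not the diagram; the diagram belongs to the holding event.
(c) Entailed — the narrative places the holding before the buttering.
(d) Not entailed — 'was slicing' is progressive on an accomplishment; it does not entail the completed 'sliced'.

(c)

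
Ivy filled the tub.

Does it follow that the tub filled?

yes

'Ivy filled the tub' is the causative; it entails the inchoative 'the tub filled'.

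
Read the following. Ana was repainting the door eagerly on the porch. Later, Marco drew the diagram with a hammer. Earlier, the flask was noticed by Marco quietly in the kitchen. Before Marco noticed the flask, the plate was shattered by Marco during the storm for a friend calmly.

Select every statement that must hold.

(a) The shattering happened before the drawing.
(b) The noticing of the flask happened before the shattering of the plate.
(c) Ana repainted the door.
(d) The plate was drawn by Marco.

(a) Entailed — the narrative places the shattering before the drawing.
(b) Not entailed — the narrative places the shattering before the noticing, not after.
(c) Not entailed — 'was repainting' is progressive on an accomplishment; it does not entail the completed 'repainted'.
(d) Not entailed — Marco drew the diagram, not the plate; the plate belongs to the shattering event.

(a)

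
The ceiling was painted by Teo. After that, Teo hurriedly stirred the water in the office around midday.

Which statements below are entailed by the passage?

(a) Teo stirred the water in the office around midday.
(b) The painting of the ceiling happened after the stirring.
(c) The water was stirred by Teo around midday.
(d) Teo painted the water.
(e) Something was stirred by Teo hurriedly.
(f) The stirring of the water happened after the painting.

(a), (c), (e), (f)

(a) Entailed — every conjunct here is already in the original stirring event.
(b) Not entailed — the narrative places the painting before the stirring, not after.
(c) Entailed — this follows by dropping conjuncts from the stirring event's description.
(d) Not entailed — Teo painted the ceiling, not the water; the water belongs to the stirring event.
(e) Entailed — this follows by dropping conjuncts from the stirring event's description.
(f) Entailed — the narrative places the painting before the stirring.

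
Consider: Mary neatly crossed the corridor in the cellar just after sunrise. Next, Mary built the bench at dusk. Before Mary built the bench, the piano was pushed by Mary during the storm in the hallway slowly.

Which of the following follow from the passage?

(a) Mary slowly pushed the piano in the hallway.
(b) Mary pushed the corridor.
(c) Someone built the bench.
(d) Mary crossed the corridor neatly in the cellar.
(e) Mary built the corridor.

(a) Entailed — the original entails any weakening of itself; this just drops 'during the storm'.
(b) Not entailed — Mary pushed the piano, not the corridor; the corridor belongs to the crossing event.
(c) Entailed — the original entails any weakening of itself; this just drops 'at dusk' and generalizes the agent.
(d) Entailed — dropping 'just after sunrise' leaves a sub-description the original still satisfies.
(e) Not entailed — Mary built the bench, not the corridor; the corridor belongs to the crossing event.

(a), (c), (d)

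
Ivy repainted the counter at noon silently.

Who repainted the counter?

'Ivy' marks the agent of the repainting event.

Ivy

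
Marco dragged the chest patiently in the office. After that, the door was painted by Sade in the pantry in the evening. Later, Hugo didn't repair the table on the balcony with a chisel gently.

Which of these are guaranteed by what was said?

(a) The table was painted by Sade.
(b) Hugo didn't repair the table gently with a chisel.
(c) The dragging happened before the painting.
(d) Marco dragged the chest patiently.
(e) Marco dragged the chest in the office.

(a) Not entailed — Sade painted the door, not the table; the table belongs to the repairing event.
(b) Not entailed — dropping 'on the balcony' under negation is not valid — the original leaves open that Hugo repaired the table some other way.
(c) Entailed — the narrative places the dragging before the painting.
(d) Entailed — this follows by dropping conjuncts from the dragging event's description.
(e) Entailed — every conjunct here is already in the original dragging event.

(c), (d), (e)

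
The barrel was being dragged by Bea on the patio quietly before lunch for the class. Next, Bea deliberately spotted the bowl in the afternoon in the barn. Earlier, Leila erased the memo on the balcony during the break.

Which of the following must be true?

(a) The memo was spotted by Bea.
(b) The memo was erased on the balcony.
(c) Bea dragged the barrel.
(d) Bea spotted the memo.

(a) Not entailed — Bea spotted the bowl, not the memo; the memo belongs to the erasing event.
(b) Entailed — this follows by dropping conjuncts from the erasing event's description.
(c) Entailed — 'drag' is an activity; 'was dragging' entails that some dragging happened, so 'dragged' holds.
(d) Not entailed — Bea spotted the bowl, not the memo; the memo belongs to the erasing event.

(b), (c)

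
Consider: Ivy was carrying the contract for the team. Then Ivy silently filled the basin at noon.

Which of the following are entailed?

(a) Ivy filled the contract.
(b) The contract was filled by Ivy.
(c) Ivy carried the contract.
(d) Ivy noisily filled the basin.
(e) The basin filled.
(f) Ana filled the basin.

(c), (e)

(a) Not entailed — Ivy filled the basin, not the contract; the contract belongs to the carrying event.
(b) Not entailed — Ivy filled the basin, not the contract; the contract belongs to the carrying event.
(c) Entailed — 'carry' is an activity; 'was carrying' entails that some carrying happened, so 'carried' holds.
(d) Not entailed — 'noisily' adds a manner not in (and inconsistent with) the original.
(e) Entailed — 'Ivy filled the basin' is causative; it entails the inchoative 'the basin filled'.
(f) Not entailed — the passage has Ivy filling the basin, not Ana.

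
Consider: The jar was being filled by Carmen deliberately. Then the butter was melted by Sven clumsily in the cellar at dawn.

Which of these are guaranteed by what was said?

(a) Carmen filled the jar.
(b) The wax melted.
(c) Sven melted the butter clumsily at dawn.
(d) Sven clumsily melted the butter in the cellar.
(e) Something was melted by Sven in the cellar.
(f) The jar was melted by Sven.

(c), (d), (e)

(a) Not entailed — 'was filling' is progressive on an accomplishment; it does not entail the completed 'filled'.
(b) Not entailed — the butter is what melted, not the wax.
(c) Entailed — this follows by dropping conjuncts from the melting event's description.
(d) Entailed — dropping 'at dawn' leaves a sub-description the original still satisfies.
(e) Entailed — dropping 'clumsily', 'at dawn' and generalizing the patient leaves a sub-description the original still satisfies.
(f) Not entailed — Sven melted the butter, not the jar; the jar belongs to the filling event.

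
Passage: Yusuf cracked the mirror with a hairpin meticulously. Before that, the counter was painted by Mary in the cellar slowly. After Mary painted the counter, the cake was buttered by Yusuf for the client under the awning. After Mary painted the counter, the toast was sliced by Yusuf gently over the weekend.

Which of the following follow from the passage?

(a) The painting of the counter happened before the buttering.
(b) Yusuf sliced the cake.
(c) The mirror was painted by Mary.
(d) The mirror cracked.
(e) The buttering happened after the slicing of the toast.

(a) Entailed — the narrative places the painting before the buttering.
(b) Not entailed — Yusuf sliced the toast, not the cake; the cake belongs to the buttering event.
(c) Not entailed — Mary painted the counter, not the mirror; the mirror belongs to the cracking event.
(d) Entailed — 'Yusuf cracked the mirror' is causative; it entails the inchoative 'the mirror cracked'.
(e) Not entailed — the narrative doesn't order the slicing relative to the buttering.

(a), (d)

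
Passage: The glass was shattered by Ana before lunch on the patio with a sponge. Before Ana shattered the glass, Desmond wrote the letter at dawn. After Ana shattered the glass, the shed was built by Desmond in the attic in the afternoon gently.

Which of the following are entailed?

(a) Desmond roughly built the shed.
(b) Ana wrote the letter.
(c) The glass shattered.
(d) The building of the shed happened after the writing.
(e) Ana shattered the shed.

(c), (d)

(a) Not entailed — 'roughly' adds a manner not in (and inconsistent with) the original.
(b) Not entailed — the passage has Desmond writing the letter, not Ana.
(c) Entailed — 'Ana shattered the glass' is causative; it entails the inchoative 'the glass shattered'.
(d) Entailed — the narrative places the writing before the building.
(e) Not entailed — Ana shattered the glass, not the shed; the shed belongs to the building event.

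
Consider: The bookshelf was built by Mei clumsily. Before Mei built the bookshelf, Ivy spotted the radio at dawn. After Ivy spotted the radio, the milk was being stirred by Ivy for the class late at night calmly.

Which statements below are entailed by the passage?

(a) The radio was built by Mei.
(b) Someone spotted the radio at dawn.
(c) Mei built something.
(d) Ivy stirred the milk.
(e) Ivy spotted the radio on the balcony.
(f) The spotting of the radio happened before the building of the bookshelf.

(a) Not entailed — Mei built the bookshelf, not the radio; the radio belongs to the spotting event.
(b) Entailed — generalizing the agent leaves a sub-description the original still satisfies.
(c) Entailed — the original entails any weakening of itself; this just drops 'clumsily' and generalizes the patient.
(d) Entailed — 'stir' is an activity; 'was stirring' entails that some stirring happened, so 'stirred' holds.
(e) Not entailed — 'on the balcony' adds information not in the original event.
(f) Entailed — the narrative places the spotting before the building.

(b), (c), (d), (f)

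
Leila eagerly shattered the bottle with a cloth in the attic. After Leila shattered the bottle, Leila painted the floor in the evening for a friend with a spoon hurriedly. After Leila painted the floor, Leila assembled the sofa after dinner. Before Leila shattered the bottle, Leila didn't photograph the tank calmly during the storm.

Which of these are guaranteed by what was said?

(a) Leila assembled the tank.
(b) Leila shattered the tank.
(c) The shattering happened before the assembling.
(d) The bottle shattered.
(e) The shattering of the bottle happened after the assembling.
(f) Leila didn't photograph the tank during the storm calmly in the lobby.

(a) Not entailed — Leila assembled the sofa, not the tank; the tank belongs to the photographing event.
(b) Not entailed — Leila shattered the bottle, not the tank; the tank belongs to the photographing event.
(c) Entailed — the narrative places the shattering before the assembling.
(d) Entailed — 'Leila shattered the bottle' is causative; it entails the inchoative 'the bottle shattered'.
(e) Not entailed — the narrative places the shattering before the assembling, not after.
(f) Entailed — under negation, adding a further restriction is entailed: if no such photographing event occurred, none occurred in the lobby either.

(c), (d), (f)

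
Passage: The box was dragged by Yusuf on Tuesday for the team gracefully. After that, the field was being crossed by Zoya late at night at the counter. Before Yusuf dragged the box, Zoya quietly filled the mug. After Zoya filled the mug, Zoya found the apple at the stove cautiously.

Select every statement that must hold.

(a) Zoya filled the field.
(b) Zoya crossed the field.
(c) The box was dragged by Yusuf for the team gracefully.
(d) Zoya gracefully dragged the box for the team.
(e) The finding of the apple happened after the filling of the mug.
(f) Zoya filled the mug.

(c), (e), (f)

(a) Not entailed — Zoya filled the mug, not the field; the field belongs to the crossing event.
(b) Not entailed — 'was crossing' is progressive on an accomplishment; it does not entail the completed 'crossed'.
(c) Entailed — dropping 'on Tuesday' leaves a sub-description the original still satisfies.
(d) Not entailed — the passage has Yusuf dragging the box, not Zoya.
(e) Entailed — the narrative places the filling before the finding.
(f) Entailed — dropping 'quietly' leaves a sub-description the original still satisfies.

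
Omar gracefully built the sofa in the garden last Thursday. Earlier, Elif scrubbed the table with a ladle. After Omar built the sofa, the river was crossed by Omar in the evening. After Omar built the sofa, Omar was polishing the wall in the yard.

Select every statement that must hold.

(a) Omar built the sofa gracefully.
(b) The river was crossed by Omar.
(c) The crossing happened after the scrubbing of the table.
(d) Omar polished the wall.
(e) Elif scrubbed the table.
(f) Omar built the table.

(a) Entailed — dropping 'last Thursday', 'in the garden' leaves a sub-description the original still satisfies.
(b) Entailed — this follows by dropping conjuncts from the crossing event's description.
(c) Entailed — the narrative places the scrubbing before the crossing.
(d) Entailed — 'polish' is an activity; 'was polishing' entails that some polishing happened, so 'polished' holds.
(e) Entailed — the original entails any weakening of itself; this just drops 'with a ladle'.
(f) Not entailed — Omar built the sofa, not the table; the table belongs to the scrubbing event.

(a), (b), (c), (d), (e)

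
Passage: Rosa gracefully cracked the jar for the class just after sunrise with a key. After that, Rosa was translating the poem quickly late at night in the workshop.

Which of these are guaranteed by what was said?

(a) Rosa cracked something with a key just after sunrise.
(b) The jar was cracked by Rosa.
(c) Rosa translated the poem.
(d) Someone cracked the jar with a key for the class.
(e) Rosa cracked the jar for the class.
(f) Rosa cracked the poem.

(a) Entailed — dropping 'gracefully', 'for the class' and generalizing the patient leaves a sub-description the original still satisfies.
(b) Entailed — dropping 'just after sunrise', 'gracefully', 'for the class', 'with a key' leaves a sub-description the original still satisfies.
(c) Not entailed — 'was translating' is progressive on an accomplishment; it does not entail the completed 'translated'.
(d) Entailed — the original entails any weakening of itself; this just drops 'just after sunrise', 'gracefully' and generalizes the agent.
(e) Entailed — dropping 'just after sunrise', 'gracefully', 'with a key' leaves a sub-description the original still satisfies.
(f) Not entailed — Rosa cracked the jar, not the poem; the poem belongs to the translating event.

(a), (b), (d), (e)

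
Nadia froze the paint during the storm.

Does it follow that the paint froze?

'Nadia froze the paint' is the causative; it entails the inchoative 'the paint froze'.

yes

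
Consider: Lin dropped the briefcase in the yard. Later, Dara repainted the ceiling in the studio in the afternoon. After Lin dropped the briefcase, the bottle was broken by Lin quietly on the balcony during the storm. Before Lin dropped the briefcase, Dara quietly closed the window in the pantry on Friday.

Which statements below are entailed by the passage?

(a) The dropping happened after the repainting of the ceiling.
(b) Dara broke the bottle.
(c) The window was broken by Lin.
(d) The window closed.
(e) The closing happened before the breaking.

(a) Not entailed — the narrative places the dropping before the repainting, not after.
(b) Not entailed — the passage has Lin breaking the bottle, not Dara.
(c) Not entailed — Lin broke the bottle, not the window; the window belongs to the closing event.
(d) Entailed — 'Dara closed the window' is causative; it entails the inchoative 'the window closed'.
(e) Entailed — the narrative places the closing before the breaking.

(d), (e)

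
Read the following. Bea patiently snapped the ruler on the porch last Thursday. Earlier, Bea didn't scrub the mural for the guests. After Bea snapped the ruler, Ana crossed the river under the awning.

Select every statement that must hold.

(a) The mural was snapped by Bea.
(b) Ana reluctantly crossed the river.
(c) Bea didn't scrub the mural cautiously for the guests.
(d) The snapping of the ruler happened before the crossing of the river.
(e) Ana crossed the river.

(a) Not entailed — Bea snapped the ruler, not the mural; the mural belongs to the scrubbing event.
(b) Not entailed — 'reluctantly' adds information not in the original event.
(c) Entailed — under negation, adding a further restriction is entailed: if no such scrubbing event occurred, none occurred cautiously either.
(d) Entailed — the narrative places the snapping before the crossing.
(e) Entailed — the original entails any weakening of itself; this just drops 'under the awning'.

(c), (d), (e)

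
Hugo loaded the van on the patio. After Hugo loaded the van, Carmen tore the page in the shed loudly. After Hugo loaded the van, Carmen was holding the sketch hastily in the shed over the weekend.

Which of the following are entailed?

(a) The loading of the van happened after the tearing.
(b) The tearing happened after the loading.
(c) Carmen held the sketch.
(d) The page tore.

(b), (c), (d)

(a) Not entailed — the narrative places the loading before the tearing, not after.
(b) Entailed — the narrative places the loading before the tearing.
(c) Entailed — 'hold' is an activity; 'was holding' entails that some holding happened, so 'held' holds.
(d) Entailed — 'Carmen tore the page' is causative; it entails the inchoative 'the page tore'.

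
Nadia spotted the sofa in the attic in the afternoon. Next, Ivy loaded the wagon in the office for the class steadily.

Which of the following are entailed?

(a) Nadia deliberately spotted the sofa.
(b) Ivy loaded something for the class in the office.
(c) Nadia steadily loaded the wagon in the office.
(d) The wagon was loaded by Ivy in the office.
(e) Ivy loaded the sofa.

(b), (d)

(a) Not entailed — 'deliberately' adds information not in the original event.
(b) Entailed — dropping 'steadily' and generalizing the patient leaves a sub-description the original still satisfies.
(c) Not entailed — the passage has Ivy loading the wagon, not Nadia.
(d) Entailed — dropping 'steadily', 'for the class' leaves a sub-description the original still satisfies.
(e) Not entailed — Ivy loaded the wagon, not the sofa; the sofa belongs to the spotting event.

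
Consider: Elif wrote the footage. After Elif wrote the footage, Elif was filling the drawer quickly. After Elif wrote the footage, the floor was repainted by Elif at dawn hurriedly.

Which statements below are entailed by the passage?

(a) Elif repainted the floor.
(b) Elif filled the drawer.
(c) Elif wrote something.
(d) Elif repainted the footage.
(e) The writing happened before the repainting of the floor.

(a) Entailed — the original entails any weakening of itself; this just drops 'at dawn', 'hurriedly'.
(b) Not entailed — 'was filling' is progressive on an accomplishment; it does not entail the completed 'filled'.
(c) Entailed — every conjunct here is already in the original writing event.
(d) Not entailed — Elif repainted the floor, not the footage; the footage belongs to the writing event.
(e) Entailed — the narrative places the writing before the repainting.

(a), (c), (e)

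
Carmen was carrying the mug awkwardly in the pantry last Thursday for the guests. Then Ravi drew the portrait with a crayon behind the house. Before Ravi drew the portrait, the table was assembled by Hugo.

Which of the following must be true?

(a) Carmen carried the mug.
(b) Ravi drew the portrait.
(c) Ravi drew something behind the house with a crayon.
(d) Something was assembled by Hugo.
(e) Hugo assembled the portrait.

(a), (b), (c), (d)

(a) Entailed — 'carry' is an activity; 'was carrying' entails that some carrying happened, so 'carried' holds.
(b) Entailed — the original entails any weakening of itself; this just drops 'behind the house', 'with a crayon'.
(c) Entailed — the original entails any weakening of itself; this just generalizes the patient.
(d) Entailed — this follows by dropping conjuncts from the assembling event's description.
(e) Not entailed — Hugo assembled the table, not the portrait; the portrait belongs to the drawing event.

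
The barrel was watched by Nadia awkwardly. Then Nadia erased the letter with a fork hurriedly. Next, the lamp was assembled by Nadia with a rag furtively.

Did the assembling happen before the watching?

no

The narrative orders the watching before the assembling.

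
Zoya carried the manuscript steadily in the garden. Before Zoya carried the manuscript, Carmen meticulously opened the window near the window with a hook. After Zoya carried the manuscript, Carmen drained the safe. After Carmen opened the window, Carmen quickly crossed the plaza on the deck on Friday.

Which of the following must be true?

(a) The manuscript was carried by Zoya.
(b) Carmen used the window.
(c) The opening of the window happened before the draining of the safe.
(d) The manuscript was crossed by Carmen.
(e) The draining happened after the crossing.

(a), (c)

(a) Entailed — the original entails any weakening of itself; this just drops 'in the garden', 'steadily'.
(b) Not entailed — the window is the patient, not an instrument — Carmen used a hook.
(c) Entailed — the narrative places the opening before the draining.
(d) Not entailed — Carmen crossed the plaza, not the manuscript; the manuscript belongs to the carrying event.
(e) Not entailed — the narrative doesn't order the crossing relative to the draining.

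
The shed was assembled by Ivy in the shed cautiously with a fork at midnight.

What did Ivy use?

a fork

'with a fork' marks the instrument of the assembling event.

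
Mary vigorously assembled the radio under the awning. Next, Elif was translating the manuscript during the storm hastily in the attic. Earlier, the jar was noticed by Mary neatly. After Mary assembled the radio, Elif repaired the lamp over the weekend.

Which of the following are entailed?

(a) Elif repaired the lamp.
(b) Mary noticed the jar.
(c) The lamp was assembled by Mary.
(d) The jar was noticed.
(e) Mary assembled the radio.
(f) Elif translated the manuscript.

(a), (b), (d), (e)

(a) Entailed — every conjunct here is already in the original repairing event.
(b) Entailed — this follows by dropping conjuncts from the noticing event's description.
(c) Not entailed — Mary assembled the radio, not the lamp; the lamp belongs to the repairing event.
(d) Entailed — the original entails any weakening of itself; this just drops 'neatly' and generalizes the agent.
(e) Entailed — dropping 'vigorously', 'under the awning' leaves a sub-description the original still satisfies.
(f) Not entailed — 'was translating' is progressive on an accomplishment; it does not entail the completed 'translated'.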